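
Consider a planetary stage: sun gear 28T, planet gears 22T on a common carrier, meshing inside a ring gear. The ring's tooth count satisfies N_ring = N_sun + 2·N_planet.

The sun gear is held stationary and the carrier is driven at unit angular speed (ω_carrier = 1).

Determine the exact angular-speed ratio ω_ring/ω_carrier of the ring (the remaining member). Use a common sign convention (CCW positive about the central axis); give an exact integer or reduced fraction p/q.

N_ring = 28 + 2·22 = 72
28(ω_s−ω_c) = −72(ω_r−ω_c),  ω_s=0, ω_c=1
ω_r = 1 − (28/72)(0−1) = 25/18
ω_r/ω_c = 25/18

25/18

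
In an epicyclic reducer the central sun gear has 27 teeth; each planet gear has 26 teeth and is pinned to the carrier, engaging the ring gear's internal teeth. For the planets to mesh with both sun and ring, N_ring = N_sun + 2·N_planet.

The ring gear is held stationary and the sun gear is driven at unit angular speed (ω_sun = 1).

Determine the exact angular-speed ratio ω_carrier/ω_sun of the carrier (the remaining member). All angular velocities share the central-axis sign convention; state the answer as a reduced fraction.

N_ring = 27 + 2·26 = 79
27(ω_s−ω_c) = −79(ω_r−ω_c),  ω_r=0, ω_s=1
27(1−ω_c) = −79(0−ω_c)  ⇒  106ω_c = 27  ⇒  ω_c = 27/106
ω_c/ω_s = 27/106

27/106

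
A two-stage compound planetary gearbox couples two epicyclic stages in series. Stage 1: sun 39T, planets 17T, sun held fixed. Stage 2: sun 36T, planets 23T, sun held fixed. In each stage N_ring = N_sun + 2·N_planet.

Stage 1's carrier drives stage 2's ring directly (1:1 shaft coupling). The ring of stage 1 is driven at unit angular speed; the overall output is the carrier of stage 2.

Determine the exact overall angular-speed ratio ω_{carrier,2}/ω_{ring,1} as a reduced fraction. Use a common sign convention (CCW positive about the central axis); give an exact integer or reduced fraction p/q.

Stage 1: N_ring = 39 + 2·17 = 73
Stage 1: 39(ω_s−ω_c) = −73(ω_r−ω_c),  ω_s=0, ω_r=1
Stage 1: 39(0−ω_c) = −73(1−ω_c)  ⇒  112ω_c = 73  ⇒  ω_c = 73/112
  ⇒ ω_c¹/ω_r¹ = 73/112
Stage 2: N_ring = 36 + 2·23 = 82
Stage 2: 36(ω_s−ω_c) = −82(ω_r−ω_c),  ω_s=0, ω_r=1
Stage 2: 36(0−ω_c) = −82(1−ω_c)  ⇒  118ω_c = 82  ⇒  ω_c = 41/59
  ⇒ ω_c²/ω_r² = 41/59
Coupling ω_r² = ω_c¹ ⇒ overall = 73/112 × 41/59 = 2993/6608

2993/6608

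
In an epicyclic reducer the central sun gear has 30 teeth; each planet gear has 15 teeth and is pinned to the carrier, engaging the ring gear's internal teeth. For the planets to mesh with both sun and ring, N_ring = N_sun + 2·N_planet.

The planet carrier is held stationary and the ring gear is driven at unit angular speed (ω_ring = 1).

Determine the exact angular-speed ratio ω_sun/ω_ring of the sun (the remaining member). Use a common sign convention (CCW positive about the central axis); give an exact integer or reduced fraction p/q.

N_ring = 30 + 2·15 = 60
30(ω_s−ω_c) = −60(ω_r−ω_c),  ω_c=0, ω_r=1
ω_s = 0 − (60/30)(1−0) = -2
ω_s/ω_r = -2

-2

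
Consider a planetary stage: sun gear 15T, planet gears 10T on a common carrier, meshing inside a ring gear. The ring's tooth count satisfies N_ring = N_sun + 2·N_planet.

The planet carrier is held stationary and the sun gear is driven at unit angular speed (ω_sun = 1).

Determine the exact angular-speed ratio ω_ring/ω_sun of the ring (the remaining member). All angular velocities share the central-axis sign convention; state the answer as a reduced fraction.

-3/7

N_ring = 15 + 2·10 = 35
15(ω_s−ω_c) = −35(ω_r−ω_c),  ω_c=0, ω_s=1
ω_r = 0 − (15/35)(1−0) = -3/7
ω_r/ω_s = -3/7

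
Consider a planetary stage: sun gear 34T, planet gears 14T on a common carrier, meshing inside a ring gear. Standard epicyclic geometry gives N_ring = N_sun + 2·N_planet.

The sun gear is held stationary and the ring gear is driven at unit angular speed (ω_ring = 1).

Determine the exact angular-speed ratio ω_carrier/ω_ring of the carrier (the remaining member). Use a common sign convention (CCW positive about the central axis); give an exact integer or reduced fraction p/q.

N_ring = 34 + 2·14 = 62
34(ω_s−ω_c) = −62(ω_r−ω_c),  ω_s=0, ω_r=1
34(0−ω_c) = −62(1−ω_c)  ⇒  96ω_c = 62  ⇒  ω_c = 31/48
ω_c/ω_r = 31/48

31/48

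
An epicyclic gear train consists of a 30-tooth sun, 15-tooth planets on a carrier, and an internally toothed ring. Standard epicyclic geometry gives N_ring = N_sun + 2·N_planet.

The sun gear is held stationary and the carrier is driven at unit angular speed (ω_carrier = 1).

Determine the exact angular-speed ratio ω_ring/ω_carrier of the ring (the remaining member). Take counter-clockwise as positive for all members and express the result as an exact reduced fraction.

N_ring = 30 + 2·15 = 60
30(ω_s−ω_c) = −60(ω_r−ω_c),  ω_s=0, ω_c=1
ω_r = 1 − (30/60)(0−1) = 3/2
ω_r/ω_c = 3/2

3/2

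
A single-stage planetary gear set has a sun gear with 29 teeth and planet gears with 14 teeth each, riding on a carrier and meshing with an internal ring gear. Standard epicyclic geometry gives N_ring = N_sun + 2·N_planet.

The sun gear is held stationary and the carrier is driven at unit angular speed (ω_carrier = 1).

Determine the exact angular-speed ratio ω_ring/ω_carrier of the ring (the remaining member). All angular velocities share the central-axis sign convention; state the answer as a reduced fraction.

86/57

N_ring = 29 + 2·14 = 57
29(ω_s−ω_c) = −57(ω_r−ω_c),  ω_s=0, ω_c=1
ω_r = 1 − (29/57)(0−1) = 86/57
ω_r/ω_c = 86/57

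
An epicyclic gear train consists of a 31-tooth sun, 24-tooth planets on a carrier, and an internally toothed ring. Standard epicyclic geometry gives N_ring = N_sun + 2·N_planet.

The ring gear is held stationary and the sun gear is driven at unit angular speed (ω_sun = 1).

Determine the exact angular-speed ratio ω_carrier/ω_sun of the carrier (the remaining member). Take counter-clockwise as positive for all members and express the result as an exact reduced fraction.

31/110

N_ring = 31 + 2·24 = 79
31(ω_s−ω_c) = −79(ω_r−ω_c),  ω_r=0, ω_s=1
31(1−ω_c) = −79(0−ω_c)  ⇒  110ω_c = 31  ⇒  ω_c = 31/110
ω_c/ω_s = 31/110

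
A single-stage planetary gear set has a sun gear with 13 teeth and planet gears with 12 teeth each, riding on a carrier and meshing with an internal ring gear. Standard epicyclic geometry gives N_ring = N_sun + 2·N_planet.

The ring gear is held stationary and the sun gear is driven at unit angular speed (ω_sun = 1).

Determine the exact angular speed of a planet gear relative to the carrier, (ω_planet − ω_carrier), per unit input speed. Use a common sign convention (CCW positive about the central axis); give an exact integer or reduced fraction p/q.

-481/600

N_ring = 13 + 2·12 = 37
13(ω_s−ω_c) = −37(ω_r−ω_c),  ω_r=0, ω_s=1
13(1−ω_c) = −37(0−ω_c)  ⇒  50ω_c = 13  ⇒  ω_c = 13/50
sun–planet: 13·(1−13/50) = −12·(ω_p−ω_c)  ⇒  ω_p−ω_c = −(13/12)·(37/50) = -481/600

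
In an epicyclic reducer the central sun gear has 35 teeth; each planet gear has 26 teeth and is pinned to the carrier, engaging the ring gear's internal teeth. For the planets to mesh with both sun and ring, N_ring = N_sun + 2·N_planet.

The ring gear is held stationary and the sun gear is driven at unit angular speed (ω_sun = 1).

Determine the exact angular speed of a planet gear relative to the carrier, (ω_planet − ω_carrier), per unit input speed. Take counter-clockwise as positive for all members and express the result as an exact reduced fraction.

N_ring = 35 + 2·26 = 87
35(ω_s−ω_c) = −87(ω_r−ω_c),  ω_r=0, ω_s=1
35(1−ω_c) = −87(0−ω_c)  ⇒  122ω_c = 35  ⇒  ω_c = 35/122
sun–planet: 35·(1−35/122) = −26·(ω_p−ω_c)  ⇒  ω_p−ω_c = −(35/26)·(87/122) = -3045/3172

-3045/3172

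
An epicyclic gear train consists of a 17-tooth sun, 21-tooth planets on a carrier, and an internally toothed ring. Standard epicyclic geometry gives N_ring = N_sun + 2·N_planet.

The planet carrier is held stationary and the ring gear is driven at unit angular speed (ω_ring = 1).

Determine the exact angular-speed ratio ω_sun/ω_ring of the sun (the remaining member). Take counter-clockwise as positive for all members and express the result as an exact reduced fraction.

-59/17

N_ring = 17 + 2·21 = 59
17(ω_s−ω_c) = −59(ω_r−ω_c),  ω_c=0, ω_r=1
ω_s = 0 − (59/17)(1−0) = -59/17
ω_s/ω_r = -59/17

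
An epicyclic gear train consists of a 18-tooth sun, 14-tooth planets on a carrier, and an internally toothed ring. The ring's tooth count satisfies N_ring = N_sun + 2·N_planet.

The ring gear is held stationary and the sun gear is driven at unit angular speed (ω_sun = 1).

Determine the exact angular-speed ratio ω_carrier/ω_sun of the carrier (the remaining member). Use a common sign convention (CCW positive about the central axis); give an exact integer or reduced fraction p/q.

N_ring = 18 + 2·14 = 46
18(ω_s−ω_c) = −46(ω_r−ω_c),  ω_r=0, ω_s=1
18(1−ω_c) = −46(0−ω_c)  ⇒  64ω_c = 18  ⇒  ω_c = 9/32
ω_c/ω_s = 9/32

9/32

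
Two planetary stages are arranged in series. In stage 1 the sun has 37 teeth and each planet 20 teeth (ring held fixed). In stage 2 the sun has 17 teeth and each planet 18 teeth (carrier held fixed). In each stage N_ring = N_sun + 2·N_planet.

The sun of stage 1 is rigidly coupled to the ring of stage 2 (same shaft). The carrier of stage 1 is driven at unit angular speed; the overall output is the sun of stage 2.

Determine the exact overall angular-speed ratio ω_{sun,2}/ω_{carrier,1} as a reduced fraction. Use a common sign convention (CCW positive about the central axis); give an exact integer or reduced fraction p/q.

Stage 1: N_ring = 37 + 2·20 = 77
Stage 1: 37(ω_s−ω_c) = −77(ω_r−ω_c),  ω_r=0, ω_c=1
Stage 1: ω_s = 1 − (77/37)(0−1) = 114/37
  ⇒ ω_s¹/ω_c¹ = 114/37
Stage 2: N_ring = 17 + 2·18 = 53
Stage 2: 17(ω_s−ω_c) = −53(ω_r−ω_c),  ω_c=0, ω_r=1
Stage 2: ω_s = 0 − (53/17)(1−0) = -53/17
  ⇒ ω_s²/ω_r² = -53/17
Coupling ω_r² = ω_s¹ ⇒ overall = 114/37 × -53/17 = -6042/629

-6042/629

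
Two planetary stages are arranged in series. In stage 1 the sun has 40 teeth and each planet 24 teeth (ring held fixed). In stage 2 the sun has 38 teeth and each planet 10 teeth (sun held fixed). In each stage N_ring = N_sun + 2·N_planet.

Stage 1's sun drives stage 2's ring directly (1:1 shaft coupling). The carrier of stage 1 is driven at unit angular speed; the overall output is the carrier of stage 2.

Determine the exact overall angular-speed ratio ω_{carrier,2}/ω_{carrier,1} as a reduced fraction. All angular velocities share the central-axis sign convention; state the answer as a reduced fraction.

Stage 1: N_ring = 40 + 2·24 = 88
Stage 1: 40(ω_s−ω_c) = −88(ω_r−ω_c),  ω_r=0, ω_c=1
Stage 1: ω_s = 1 − (88/40)(0−1) = 16/5
  ⇒ ω_s¹/ω_c¹ = 16/5
Stage 2: N_ring = 38 + 2·10 = 58
Stage 2: 38(ω_s−ω_c) = −58(ω_r−ω_c),  ω_s=0, ω_r=1
Stage 2: 38(0−ω_c) = −58(1−ω_c)  ⇒  96ω_c = 58  ⇒  ω_c = 29/48
  ⇒ ω_c²/ω_r² = 29/48
Coupling ω_r² = ω_s¹ ⇒ overall = 16/5 × 29/48 = 29/15

29/15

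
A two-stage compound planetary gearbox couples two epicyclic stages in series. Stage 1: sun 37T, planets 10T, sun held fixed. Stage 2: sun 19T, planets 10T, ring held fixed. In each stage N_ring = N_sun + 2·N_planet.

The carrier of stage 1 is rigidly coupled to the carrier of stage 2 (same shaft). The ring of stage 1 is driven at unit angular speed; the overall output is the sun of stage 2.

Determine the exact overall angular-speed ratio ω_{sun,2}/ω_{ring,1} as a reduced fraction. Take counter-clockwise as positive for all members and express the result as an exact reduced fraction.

87/47

Stage 1: N_ring = 37 + 2·10 = 57
Stage 1: 37(ω_s−ω_c) = −57(ω_r−ω_c),  ω_s=0, ω_r=1
Stage 1: 37(0−ω_c) = −57(1−ω_c)  ⇒  94ω_c = 57  ⇒  ω_c = 57/94
  ⇒ ω_c¹/ω_r¹ = 57/94
Stage 2: N_ring = 19 + 2·10 = 39
Stage 2: 19(ω_s−ω_c) = −39(ω_r−ω_c),  ω_r=0, ω_c=1
Stage 2: ω_s = 1 − (39/19)(0−1) = 58/19
  ⇒ ω_s²/ω_c² = 58/19
Coupling ω_c² = ω_c¹ ⇒ overall = 57/94 × 58/19 = 87/47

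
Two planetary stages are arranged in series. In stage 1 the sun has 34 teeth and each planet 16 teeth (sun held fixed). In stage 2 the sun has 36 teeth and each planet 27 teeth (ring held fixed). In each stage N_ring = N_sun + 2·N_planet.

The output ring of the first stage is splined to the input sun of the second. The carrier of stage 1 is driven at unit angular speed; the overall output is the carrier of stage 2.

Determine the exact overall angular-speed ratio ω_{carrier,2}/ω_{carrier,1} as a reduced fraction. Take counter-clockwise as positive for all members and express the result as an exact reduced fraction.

100/231

Stage 1: N_ring = 34 + 2·16 = 66
Stage 1: 34(ω_s−ω_c) = −66(ω_r−ω_c),  ω_s=0, ω_c=1
Stage 1: ω_r = 1 − (34/66)(0−1) = 50/33
  ⇒ ω_r¹/ω_c¹ = 50/33
Stage 2: N_ring = 36 + 2·27 = 90
Stage 2: 36(ω_s−ω_c) = −90(ω_r−ω_c),  ω_r=0, ω_s=1
Stage 2: 36(1−ω_c) = −90(0−ω_c)  ⇒  126ω_c = 36  ⇒  ω_c = 2/7
  ⇒ ω_c²/ω_s² = 2/7
Coupling ω_s² = ω_r¹ ⇒ overall = 50/33 × 2/7 = 100/231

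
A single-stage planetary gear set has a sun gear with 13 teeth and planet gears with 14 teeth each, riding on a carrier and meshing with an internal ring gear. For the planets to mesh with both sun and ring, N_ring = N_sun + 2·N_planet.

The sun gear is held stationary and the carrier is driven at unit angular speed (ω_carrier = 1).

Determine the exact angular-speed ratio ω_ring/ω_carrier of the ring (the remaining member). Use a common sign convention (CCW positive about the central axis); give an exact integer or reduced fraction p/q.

54/41

N_ring = 13 + 2·14 = 41
13(ω_s−ω_c) = −41(ω_r−ω_c),  ω_s=0, ω_c=1
ω_r = 1 − (13/41)(0−1) = 54/41
ω_r/ω_c = 54/41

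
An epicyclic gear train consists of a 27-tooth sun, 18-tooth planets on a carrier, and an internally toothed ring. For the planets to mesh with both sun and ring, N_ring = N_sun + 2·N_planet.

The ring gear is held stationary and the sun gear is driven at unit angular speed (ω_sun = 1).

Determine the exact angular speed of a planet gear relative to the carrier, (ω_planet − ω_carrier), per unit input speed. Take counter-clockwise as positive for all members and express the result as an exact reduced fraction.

N_ring = 27 + 2·18 = 63
27(ω_s−ω_c) = −63(ω_r−ω_c),  ω_r=0, ω_s=1
27(1−ω_c) = −63(0−ω_c)  ⇒  90ω_c = 27  ⇒  ω_c = 3/10
sun–planet: 27·(1−3/10) = −18·(ω_p−ω_c)  ⇒  ω_p−ω_c = −(27/18)·(7/10) = -21/20

-21/20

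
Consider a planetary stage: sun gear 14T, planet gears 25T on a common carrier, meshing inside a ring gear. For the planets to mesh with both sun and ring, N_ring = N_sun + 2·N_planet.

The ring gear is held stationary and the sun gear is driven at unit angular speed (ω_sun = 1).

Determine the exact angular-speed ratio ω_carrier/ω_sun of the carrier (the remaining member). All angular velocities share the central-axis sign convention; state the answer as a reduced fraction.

7/39

N_ring = 14 + 2·25 = 64
14(ω_s−ω_c) = −64(ω_r−ω_c),  ω_r=0, ω_s=1
14(1−ω_c) = −64(0−ω_c)  ⇒  78ω_c = 14  ⇒  ω_c = 7/39
ω_c/ω_s = 7/39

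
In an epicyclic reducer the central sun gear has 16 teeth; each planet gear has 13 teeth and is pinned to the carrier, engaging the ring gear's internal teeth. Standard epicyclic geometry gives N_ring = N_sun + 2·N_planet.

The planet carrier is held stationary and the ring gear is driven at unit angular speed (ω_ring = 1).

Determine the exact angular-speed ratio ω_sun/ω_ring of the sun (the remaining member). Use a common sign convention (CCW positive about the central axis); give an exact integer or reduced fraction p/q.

N_ring = 16 + 2·13 = 42
16(ω_s−ω_c) = −42(ω_r−ω_c),  ω_c=0, ω_r=1
ω_s = 0 − (42/16)(1−0) = -21/8
ω_s/ω_r = -21/8

-21/8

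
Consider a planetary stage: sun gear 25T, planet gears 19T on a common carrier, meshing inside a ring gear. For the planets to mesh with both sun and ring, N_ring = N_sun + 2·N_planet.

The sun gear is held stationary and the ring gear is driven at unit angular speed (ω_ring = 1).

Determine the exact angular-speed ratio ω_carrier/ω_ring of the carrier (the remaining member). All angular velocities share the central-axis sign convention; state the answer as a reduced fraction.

63/88

N_ring = 25 + 2·19 = 63
25(ω_s−ω_c) = −63(ω_r−ω_c),  ω_s=0, ω_r=1
25(0−ω_c) = −63(1−ω_c)  ⇒  88ω_c = 63  ⇒  ω_c = 63/88
ω_c/ω_r = 63/88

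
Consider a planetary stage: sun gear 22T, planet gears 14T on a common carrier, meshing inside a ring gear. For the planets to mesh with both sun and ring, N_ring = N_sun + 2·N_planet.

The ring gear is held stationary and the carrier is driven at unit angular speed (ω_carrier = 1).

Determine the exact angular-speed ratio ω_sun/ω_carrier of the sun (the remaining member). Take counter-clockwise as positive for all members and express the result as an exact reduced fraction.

N_ring = 22 + 2·14 = 50
22(ω_s−ω_c) = −50(ω_r−ω_c),  ω_r=0, ω_c=1
ω_s = 1 − (50/22)(0−1) = 36/11
ω_s/ω_c = 36/11

36/11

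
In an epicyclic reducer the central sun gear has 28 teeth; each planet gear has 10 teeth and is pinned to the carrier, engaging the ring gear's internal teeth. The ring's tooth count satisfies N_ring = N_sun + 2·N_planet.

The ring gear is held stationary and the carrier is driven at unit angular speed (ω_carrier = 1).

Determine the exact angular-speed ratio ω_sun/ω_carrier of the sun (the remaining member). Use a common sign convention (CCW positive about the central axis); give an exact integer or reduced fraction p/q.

19/7

N_ring = 28 + 2·10 = 48
28(ω_s−ω_c) = −48(ω_r−ω_c),  ω_r=0, ω_c=1
ω_s = 1 − (48/28)(0−1) = 19/7
ω_s/ω_c = 19/7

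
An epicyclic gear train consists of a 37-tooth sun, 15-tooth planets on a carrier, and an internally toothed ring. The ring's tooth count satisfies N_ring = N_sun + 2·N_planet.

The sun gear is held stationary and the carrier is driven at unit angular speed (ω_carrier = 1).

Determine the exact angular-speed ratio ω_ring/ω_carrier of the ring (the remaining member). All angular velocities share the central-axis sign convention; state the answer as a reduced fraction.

N_ring = 37 + 2·15 = 67
37(ω_s−ω_c) = −67(ω_r−ω_c),  ω_s=0, ω_c=1
ω_r = 1 − (37/67)(0−1) = 104/67
ω_r/ω_c = 104/67

104/67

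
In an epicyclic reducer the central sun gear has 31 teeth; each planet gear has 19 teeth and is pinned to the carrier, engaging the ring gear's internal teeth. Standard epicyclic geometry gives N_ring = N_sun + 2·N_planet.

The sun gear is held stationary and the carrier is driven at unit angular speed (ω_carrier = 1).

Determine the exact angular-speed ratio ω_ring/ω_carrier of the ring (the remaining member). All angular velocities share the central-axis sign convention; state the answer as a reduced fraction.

100/69

N_ring = 31 + 2·19 = 69
31(ω_s−ω_c) = −69(ω_r−ω_c),  ω_s=0, ω_c=1
ω_r = 1 − (31/69)(0−1) = 100/69
ω_r/ω_c = 100/69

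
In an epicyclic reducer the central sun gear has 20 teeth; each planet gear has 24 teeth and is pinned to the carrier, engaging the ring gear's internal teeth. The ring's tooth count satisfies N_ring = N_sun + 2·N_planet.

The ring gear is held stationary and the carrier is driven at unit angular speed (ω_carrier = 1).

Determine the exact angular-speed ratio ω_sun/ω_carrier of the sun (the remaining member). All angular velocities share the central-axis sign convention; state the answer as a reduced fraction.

22/5

N_ring = 20 + 2·24 = 68
20(ω_s−ω_c) = −68(ω_r−ω_c),  ω_r=0, ω_c=1
ω_s = 1 − (68/20)(0−1) = 22/5
ω_s/ω_c = 22/5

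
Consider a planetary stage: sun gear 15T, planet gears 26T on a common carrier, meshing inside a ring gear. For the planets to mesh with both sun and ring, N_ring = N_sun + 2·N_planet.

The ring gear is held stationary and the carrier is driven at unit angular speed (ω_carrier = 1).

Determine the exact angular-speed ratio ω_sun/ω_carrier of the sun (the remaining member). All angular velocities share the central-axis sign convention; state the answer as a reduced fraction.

82/15

N_ring = 15 + 2·26 = 67
15(ω_s−ω_c) = −67(ω_r−ω_c),  ω_r=0, ω_c=1
ω_s = 1 − (67/15)(0−1) = 82/15
ω_s/ω_c = 82/15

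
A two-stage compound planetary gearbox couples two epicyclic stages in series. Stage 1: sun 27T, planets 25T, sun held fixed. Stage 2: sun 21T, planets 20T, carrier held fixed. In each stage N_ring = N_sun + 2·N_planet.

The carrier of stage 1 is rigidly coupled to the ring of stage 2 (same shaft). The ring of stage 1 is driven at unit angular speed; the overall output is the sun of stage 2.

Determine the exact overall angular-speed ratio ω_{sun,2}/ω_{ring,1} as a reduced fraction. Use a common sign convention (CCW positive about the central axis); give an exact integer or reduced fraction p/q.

-671/312

Stage 1: N_ring = 27 + 2·25 = 77
Stage 1: 27(ω_s−ω_c) = −77(ω_r−ω_c),  ω_s=0, ω_r=1
Stage 1: 27(0−ω_c) = −77(1−ω_c)  ⇒  104ω_c = 77  ⇒  ω_c = 77/104
  ⇒ ω_c¹/ω_r¹ = 77/104
Stage 2: N_ring = 21 + 2·20 = 61
Stage 2: 21(ω_s−ω_c) = −61(ω_r−ω_c),  ω_c=0, ω_r=1
Stage 2: ω_s = 0 − (61/21)(1−0) = -61/21
  ⇒ ω_s²/ω_r² = -61/21
Coupling ω_r² = ω_c¹ ⇒ overall = 77/104 × -61/21 = -671/312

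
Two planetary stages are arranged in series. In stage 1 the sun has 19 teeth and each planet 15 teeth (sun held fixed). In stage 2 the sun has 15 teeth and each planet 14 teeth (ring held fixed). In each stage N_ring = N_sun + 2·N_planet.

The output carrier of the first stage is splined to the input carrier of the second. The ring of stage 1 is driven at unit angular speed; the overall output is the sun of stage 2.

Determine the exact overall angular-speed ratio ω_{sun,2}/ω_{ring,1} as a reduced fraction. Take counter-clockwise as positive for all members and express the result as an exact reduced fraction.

1421/510

Stage 1: N_ring = 19 + 2·15 = 49
Stage 1: 19(ω_s−ω_c) = −49(ω_r−ω_c),  ω_s=0, ω_r=1
Stage 1: 19(0−ω_c) = −49(1−ω_c)  ⇒  68ω_c = 49  ⇒  ω_c = 49/68
  ⇒ ω_c¹/ω_r¹ = 49/68
Stage 2: N_ring = 15 + 2·14 = 43
Stage 2: 15(ω_s−ω_c) = −43(ω_r−ω_c),  ω_r=0, ω_c=1
Stage 2: ω_s = 1 − (43/15)(0−1) = 58/15
  ⇒ ω_s²/ω_c² = 58/15
Coupling ω_c² = ω_c¹ ⇒ overall = 49/68 × 58/15 = 1421/510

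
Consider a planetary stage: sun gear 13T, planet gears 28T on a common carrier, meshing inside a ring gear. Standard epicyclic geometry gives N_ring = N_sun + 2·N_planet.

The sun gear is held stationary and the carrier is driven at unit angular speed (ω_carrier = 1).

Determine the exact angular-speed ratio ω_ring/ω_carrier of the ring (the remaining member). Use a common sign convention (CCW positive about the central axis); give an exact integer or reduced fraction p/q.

N_ring = 13 + 2·28 = 69
13(ω_s−ω_c) = −69(ω_r−ω_c),  ω_s=0, ω_c=1
ω_r = 1 − (13/69)(0−1) = 82/69
ω_r/ω_c = 82/69

82/69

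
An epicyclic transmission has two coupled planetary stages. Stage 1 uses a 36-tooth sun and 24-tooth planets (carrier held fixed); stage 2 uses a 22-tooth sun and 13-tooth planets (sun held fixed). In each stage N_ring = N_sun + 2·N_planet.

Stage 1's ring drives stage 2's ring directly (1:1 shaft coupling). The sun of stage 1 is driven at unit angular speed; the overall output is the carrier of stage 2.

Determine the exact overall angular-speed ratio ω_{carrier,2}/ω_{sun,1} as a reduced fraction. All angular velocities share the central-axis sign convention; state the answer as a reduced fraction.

Stage 1: N_ring = 36 + 2·24 = 84
Stage 1: 36(ω_s−ω_c) = −84(ω_r−ω_c),  ω_c=0, ω_s=1
Stage 1: ω_r = 0 − (36/84)(1−0) = -3/7
  ⇒ ω_r¹/ω_s¹ = -3/7
Stage 2: N_ring = 22 + 2·13 = 48
Stage 2: 22(ω_s−ω_c) = −48(ω_r−ω_c),  ω_s=0, ω_r=1
Stage 2: 22(0−ω_c) = −48(1−ω_c)  ⇒  70ω_c = 48  ⇒  ω_c = 24/35
  ⇒ ω_c²/ω_r² = 24/35
Coupling ω_r² = ω_r¹ ⇒ overall = -3/7 × 24/35 = -72/245

-72/245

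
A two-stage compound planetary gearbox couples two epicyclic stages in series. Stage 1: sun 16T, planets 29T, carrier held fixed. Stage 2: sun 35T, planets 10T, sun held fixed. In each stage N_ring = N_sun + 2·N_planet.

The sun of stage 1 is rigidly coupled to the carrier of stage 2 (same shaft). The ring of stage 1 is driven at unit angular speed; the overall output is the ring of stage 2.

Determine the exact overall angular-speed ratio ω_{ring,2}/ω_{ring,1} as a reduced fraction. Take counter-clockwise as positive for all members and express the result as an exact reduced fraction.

-333/44

Stage 1: N_ring = 16 + 2·29 = 74
Stage 1: 16(ω_s−ω_c) = −74(ω_r−ω_c),  ω_c=0, ω_r=1
Stage 1: ω_s = 0 − (74/16)(1−0) = -37/8
  ⇒ ω_s¹/ω_r¹ = -37/8
Stage 2: N_ring = 35 + 2·10 = 55
Stage 2: 35(ω_s−ω_c) = −55(ω_r−ω_c),  ω_s=0, ω_c=1
Stage 2: ω_r = 1 − (35/55)(0−1) = 18/11
  ⇒ ω_r²/ω_c² = 18/11
Coupling ω_c² = ω_s¹ ⇒ overall = -37/8 × 18/11 = -333/44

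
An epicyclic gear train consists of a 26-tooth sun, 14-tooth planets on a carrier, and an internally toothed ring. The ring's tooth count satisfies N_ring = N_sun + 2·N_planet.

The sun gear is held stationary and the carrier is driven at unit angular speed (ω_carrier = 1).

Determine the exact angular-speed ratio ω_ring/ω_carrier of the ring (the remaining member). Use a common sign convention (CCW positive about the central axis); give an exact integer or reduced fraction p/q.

40/27

N_ring = 26 + 2·14 = 54
26(ω_s−ω_c) = −54(ω_r−ω_c),  ω_s=0, ω_c=1
ω_r = 1 − (26/54)(0−1) = 40/27
ω_r/ω_c = 40/27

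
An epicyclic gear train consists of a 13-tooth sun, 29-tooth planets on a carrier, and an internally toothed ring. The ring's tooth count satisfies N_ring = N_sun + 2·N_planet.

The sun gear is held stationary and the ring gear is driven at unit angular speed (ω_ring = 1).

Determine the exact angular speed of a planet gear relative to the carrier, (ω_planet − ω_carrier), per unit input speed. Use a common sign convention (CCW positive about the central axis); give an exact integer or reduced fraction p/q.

N_ring = 13 + 2·29 = 71
13(ω_s−ω_c) = −71(ω_r−ω_c),  ω_s=0, ω_r=1
13(0−ω_c) = −71(1−ω_c)  ⇒  84ω_c = 71  ⇒  ω_c = 71/84
sun–planet: 13·(0−71/84) = −29·(ω_p−ω_c)  ⇒  ω_p−ω_c = −(13/29)·(-71/84) = 923/2436

923/2436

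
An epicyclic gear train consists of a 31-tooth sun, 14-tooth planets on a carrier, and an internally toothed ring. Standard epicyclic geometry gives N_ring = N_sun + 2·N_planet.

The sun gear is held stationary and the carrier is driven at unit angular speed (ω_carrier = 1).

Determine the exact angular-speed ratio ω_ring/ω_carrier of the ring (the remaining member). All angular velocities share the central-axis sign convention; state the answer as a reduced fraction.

N_ring = 31 + 2·14 = 59
31(ω_s−ω_c) = −59(ω_r−ω_c),  ω_s=0, ω_c=1
ω_r = 1 − (31/59)(0−1) = 90/59
ω_r/ω_c = 90/59

90/59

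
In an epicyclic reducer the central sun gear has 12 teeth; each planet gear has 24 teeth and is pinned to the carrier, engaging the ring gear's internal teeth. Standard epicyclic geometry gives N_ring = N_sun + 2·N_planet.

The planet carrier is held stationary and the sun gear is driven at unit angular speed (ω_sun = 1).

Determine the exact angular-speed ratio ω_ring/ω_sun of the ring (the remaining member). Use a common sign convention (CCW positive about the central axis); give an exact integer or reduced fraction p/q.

N_ring = 12 + 2·24 = 60
12(ω_s−ω_c) = −60(ω_r−ω_c),  ω_c=0, ω_s=1
ω_r = 0 − (12/60)(1−0) = -1/5
ω_r/ω_s = -1/5

-1/5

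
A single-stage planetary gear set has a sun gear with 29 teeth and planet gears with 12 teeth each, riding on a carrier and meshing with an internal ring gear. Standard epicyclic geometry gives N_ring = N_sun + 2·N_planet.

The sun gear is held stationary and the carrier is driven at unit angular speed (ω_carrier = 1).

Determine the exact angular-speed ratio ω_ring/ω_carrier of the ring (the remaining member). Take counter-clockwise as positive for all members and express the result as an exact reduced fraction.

N_ring = 29 + 2·12 = 53
29(ω_s−ω_c) = −53(ω_r−ω_c),  ω_s=0, ω_c=1
ω_r = 1 − (29/53)(0−1) = 82/53
ω_r/ω_c = 82/53

82/53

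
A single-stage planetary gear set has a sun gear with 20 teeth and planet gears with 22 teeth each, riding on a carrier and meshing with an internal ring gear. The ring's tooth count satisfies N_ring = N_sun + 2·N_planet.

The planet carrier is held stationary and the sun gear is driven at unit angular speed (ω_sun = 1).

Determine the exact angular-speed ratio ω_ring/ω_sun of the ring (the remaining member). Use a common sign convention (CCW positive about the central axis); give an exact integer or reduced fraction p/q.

N_ring = 20 + 2·22 = 64
20(ω_s−ω_c) = −64(ω_r−ω_c),  ω_c=0, ω_s=1
ω_r = 0 − (20/64)(1−0) = -5/16
ω_r/ω_s = -5/16

-5/16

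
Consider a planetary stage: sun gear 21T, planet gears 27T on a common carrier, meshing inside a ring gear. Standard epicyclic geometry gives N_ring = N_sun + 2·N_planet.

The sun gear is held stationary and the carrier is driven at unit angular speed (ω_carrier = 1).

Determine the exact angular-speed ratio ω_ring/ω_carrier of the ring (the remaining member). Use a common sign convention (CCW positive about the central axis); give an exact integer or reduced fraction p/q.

32/25

N_ring = 21 + 2·27 = 75
21(ω_s−ω_c) = −75(ω_r−ω_c),  ω_s=0, ω_c=1
ω_r = 1 − (21/75)(0−1) = 32/25
ω_r/ω_c = 32/25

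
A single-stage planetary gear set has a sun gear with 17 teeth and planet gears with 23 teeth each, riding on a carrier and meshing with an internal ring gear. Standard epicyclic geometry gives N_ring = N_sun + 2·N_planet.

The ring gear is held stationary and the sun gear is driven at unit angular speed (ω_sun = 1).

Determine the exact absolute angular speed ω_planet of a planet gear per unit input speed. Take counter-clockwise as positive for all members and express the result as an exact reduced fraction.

N_ring = 17 + 2·23 = 63
17(ω_s−ω_c) = −63(ω_r−ω_c),  ω_r=0, ω_s=1
17(1−ω_c) = −63(0−ω_c)  ⇒  80ω_c = 17  ⇒  ω_c = 17/80
sun–planet: 17·(1−17/80) = −23·(ω_p−ω_c)  ⇒  ω_p−ω_c = −(17/23)·(63/80) = -1071/1840
ω_p = 17/80 − 1071/1840 = -17/46

-17/46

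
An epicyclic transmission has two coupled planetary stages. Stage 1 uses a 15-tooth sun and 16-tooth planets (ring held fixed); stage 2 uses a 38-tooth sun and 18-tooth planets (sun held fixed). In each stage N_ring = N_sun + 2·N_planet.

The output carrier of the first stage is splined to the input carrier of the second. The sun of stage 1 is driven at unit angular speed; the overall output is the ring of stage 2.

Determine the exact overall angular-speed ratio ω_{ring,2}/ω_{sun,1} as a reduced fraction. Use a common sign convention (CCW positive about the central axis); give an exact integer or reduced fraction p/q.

Stage 1: N_ring = 15 + 2·16 = 47
Stage 1: 15(ω_s−ω_c) = −47(ω_r−ω_c),  ω_r=0, ω_s=1
Stage 1: 15(1−ω_c) = −47(0−ω_c)  ⇒  62ω_c = 15  ⇒  ω_c = 15/62
  ⇒ ω_c¹/ω_s¹ = 15/62
Stage 2: N_ring = 38 + 2·18 = 74
Stage 2: 38(ω_s−ω_c) = −74(ω_r−ω_c),  ω_s=0, ω_c=1
Stage 2: ω_r = 1 − (38/74)(0−1) = 56/37
  ⇒ ω_r²/ω_c² = 56/37
Coupling ω_c² = ω_c¹ ⇒ overall = 15/62 × 56/37 = 420/1147

420/1147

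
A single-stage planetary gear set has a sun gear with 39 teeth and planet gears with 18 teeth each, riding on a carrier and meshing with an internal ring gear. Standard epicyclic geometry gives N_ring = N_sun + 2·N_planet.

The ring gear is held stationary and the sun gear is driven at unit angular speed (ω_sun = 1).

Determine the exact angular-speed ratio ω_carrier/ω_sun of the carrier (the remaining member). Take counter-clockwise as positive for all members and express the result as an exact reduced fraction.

13/38

N_ring = 39 + 2·18 = 75
39(ω_s−ω_c) = −75(ω_r−ω_c),  ω_r=0, ω_s=1
39(1−ω_c) = −75(0−ω_c)  ⇒  114ω_c = 39  ⇒  ω_c = 13/38
ω_c/ω_s = 13/38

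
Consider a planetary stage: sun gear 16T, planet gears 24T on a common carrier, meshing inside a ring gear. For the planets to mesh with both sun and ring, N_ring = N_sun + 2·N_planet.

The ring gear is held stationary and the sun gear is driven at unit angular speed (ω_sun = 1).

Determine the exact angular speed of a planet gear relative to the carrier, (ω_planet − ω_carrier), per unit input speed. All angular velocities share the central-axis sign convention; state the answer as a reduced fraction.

N_ring = 16 + 2·24 = 64
16(ω_s−ω_c) = −64(ω_r−ω_c),  ω_r=0, ω_s=1
16(1−ω_c) = −64(0−ω_c)  ⇒  80ω_c = 16  ⇒  ω_c = 1/5
sun–planet: 16·(1−1/5) = −24·(ω_p−ω_c)  ⇒  ω_p−ω_c = −(16/24)·(4/5) = -8/15

-8/15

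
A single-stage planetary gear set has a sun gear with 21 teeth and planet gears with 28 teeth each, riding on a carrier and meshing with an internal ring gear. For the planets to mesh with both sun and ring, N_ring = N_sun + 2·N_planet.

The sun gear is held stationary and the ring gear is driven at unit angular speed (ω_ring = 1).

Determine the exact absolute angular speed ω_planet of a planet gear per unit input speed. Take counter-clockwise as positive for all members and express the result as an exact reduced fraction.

11/8

N_ring = 21 + 2·28 = 77
21(ω_s−ω_c) = −77(ω_r−ω_c),  ω_s=0, ω_r=1
21(0−ω_c) = −77(1−ω_c)  ⇒  98ω_c = 77  ⇒  ω_c = 11/14
sun–planet: 21·(0−11/14) = −28·(ω_p−ω_c)  ⇒  ω_p−ω_c = −(21/28)·(-11/14) = 33/56
ω_p = 11/14 + 33/56 = 11/8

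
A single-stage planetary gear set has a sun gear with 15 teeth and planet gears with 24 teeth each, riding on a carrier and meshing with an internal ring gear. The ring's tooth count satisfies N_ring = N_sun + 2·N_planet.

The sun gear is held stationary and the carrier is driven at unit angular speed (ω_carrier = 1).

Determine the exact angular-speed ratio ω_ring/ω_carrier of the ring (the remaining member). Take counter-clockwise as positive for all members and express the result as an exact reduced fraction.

N_ring = 15 + 2·24 = 63
15(ω_s−ω_c) = −63(ω_r−ω_c),  ω_s=0, ω_c=1
ω_r = 1 − (15/63)(0−1) = 26/21
ω_r/ω_c = 26/21

26/21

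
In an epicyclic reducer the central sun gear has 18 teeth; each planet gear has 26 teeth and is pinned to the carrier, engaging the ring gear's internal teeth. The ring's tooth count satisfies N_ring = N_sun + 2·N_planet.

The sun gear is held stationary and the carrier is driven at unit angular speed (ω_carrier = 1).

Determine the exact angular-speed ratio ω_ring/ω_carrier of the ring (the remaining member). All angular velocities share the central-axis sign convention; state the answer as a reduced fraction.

44/35

N_ring = 18 + 2·26 = 70
18(ω_s−ω_c) = −70(ω_r−ω_c),  ω_s=0, ω_c=1
ω_r = 1 − (18/70)(0−1) = 44/35
ω_r/ω_c = 44/35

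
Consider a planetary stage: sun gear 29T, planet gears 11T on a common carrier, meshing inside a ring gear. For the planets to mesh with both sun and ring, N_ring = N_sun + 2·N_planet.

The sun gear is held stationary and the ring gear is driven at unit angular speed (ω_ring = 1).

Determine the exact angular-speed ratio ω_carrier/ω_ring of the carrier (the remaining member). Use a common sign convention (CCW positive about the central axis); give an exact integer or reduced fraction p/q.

N_ring = 29 + 2·11 = 51
29(ω_s−ω_c) = −51(ω_r−ω_c),  ω_s=0, ω_r=1
29(0−ω_c) = −51(1−ω_c)  ⇒  80ω_c = 51  ⇒  ω_c = 51/80
ω_c/ω_r = 51/80

51/80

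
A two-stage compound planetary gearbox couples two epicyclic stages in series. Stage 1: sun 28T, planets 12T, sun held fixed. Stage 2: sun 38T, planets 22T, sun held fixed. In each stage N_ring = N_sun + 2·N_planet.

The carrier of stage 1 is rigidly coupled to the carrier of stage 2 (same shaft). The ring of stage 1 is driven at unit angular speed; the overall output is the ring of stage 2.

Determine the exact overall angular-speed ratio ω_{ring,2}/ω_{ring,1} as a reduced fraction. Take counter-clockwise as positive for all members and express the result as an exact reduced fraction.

Stage 1: N_ring = 28 + 2·12 = 52
Stage 1: 28(ω_s−ω_c) = −52(ω_r−ω_c),  ω_s=0, ω_r=1
Stage 1: 28(0−ω_c) = −52(1−ω_c)  ⇒  80ω_c = 52  ⇒  ω_c = 13/20
  ⇒ ω_c¹/ω_r¹ = 13/20
Stage 2: N_ring = 38 + 2·22 = 82
Stage 2: 38(ω_s−ω_c) = −82(ω_r−ω_c),  ω_s=0, ω_c=1
Stage 2: ω_r = 1 − (38/82)(0−1) = 60/41
  ⇒ ω_r²/ω_c² = 60/41
Coupling ω_c² = ω_c¹ ⇒ overall = 13/20 × 60/41 = 39/41

39/41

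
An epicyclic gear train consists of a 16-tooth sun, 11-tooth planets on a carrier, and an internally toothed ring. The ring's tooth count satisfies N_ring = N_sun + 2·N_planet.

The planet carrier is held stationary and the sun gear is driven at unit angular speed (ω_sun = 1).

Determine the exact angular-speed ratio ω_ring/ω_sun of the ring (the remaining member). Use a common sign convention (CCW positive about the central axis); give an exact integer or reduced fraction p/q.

-8/19

N_ring = 16 + 2·11 = 38
16(ω_s−ω_c) = −38(ω_r−ω_c),  ω_c=0, ω_s=1
ω_r = 0 − (16/38)(1−0) = -8/19
ω_r/ω_s = -8/19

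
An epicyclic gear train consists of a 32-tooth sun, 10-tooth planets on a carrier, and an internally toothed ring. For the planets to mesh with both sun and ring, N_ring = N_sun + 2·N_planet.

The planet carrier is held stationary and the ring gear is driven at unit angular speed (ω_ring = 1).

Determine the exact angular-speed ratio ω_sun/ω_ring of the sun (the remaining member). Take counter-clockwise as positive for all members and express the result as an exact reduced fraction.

-13/8

N_ring = 32 + 2·10 = 52
32(ω_s−ω_c) = −52(ω_r−ω_c),  ω_c=0, ω_r=1
ω_s = 0 − (52/32)(1−0) = -13/8
ω_s/ω_r = -13/8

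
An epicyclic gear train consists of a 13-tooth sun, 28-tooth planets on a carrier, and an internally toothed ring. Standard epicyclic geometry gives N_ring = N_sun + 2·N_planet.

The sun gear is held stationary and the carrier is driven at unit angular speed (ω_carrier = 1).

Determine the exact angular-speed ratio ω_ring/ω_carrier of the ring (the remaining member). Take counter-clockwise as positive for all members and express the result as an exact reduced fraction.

N_ring = 13 + 2·28 = 69
13(ω_s−ω_c) = −69(ω_r−ω_c),  ω_s=0, ω_c=1
ω_r = 1 − (13/69)(0−1) = 82/69
ω_r/ω_c = 82/69

82/69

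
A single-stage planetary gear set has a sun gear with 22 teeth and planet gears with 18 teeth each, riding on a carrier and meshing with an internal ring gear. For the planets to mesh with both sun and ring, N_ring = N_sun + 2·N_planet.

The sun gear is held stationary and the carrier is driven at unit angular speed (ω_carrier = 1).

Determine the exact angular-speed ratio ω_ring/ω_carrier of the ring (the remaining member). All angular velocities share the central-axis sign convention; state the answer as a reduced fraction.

N_ring = 22 + 2·18 = 58
22(ω_s−ω_c) = −58(ω_r−ω_c),  ω_s=0, ω_c=1
ω_r = 1 − (22/58)(0−1) = 40/29
ω_r/ω_c = 40/29

40/29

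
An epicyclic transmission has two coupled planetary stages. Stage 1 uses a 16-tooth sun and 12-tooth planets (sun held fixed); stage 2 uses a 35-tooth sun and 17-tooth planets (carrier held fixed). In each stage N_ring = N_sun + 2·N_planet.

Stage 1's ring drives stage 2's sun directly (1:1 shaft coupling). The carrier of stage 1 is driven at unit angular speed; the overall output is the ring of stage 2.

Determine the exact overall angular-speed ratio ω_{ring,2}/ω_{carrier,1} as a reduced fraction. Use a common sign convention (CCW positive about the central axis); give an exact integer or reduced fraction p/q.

Stage 1: N_ring = 16 + 2·12 = 40
Stage 1: 16(ω_s−ω_c) = −40(ω_r−ω_c),  ω_s=0, ω_c=1
Stage 1: ω_r = 1 − (16/40)(0−1) = 7/5
  ⇒ ω_r¹/ω_c¹ = 7/5
Stage 2: N_ring = 35 + 2·17 = 69
Stage 2: 35(ω_s−ω_c) = −69(ω_r−ω_c),  ω_c=0, ω_s=1
Stage 2: ω_r = 0 − (35/69)(1−0) = -35/69
  ⇒ ω_r²/ω_s² = -35/69
Coupling ω_s² = ω_r¹ ⇒ overall = 7/5 × -35/69 = -49/69

-49/69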